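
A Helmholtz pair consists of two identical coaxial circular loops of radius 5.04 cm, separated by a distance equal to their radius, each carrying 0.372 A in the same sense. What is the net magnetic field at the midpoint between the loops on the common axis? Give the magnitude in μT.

B ≈ 6.64 μT

Each loop contributes B = μ₀IR²/[2(R²+z²)^(3/2)] on the axis, with z measured from that loop.
Loop 1 (z = 0.0252 m): B₁ = 3.32×10⁻⁶ T. Loop 2 (z = 0.0252 m): B₂ = 3.32×10⁻⁶ T.
The fields add: B = B₁ + B₂ = 6.64×10⁻⁶ T.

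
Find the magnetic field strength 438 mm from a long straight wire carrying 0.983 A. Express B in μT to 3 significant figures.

For an infinitely long straight wire, B = μ₀I/(2πd).
B = (4π×10⁻⁷ × 0.983) / (2π × 0.438) = 4.49×10⁻⁷ T.

B ≈ 0.449 μT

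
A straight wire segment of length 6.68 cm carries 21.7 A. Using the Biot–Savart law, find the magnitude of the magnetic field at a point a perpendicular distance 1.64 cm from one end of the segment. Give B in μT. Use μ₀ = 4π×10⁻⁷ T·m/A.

B ≈ 129 μT

For a finite straight segment, B = (μ₀I/4πd)(sinθ₁ + sinθ₂), where θ₁, θ₂ are the angles from the perpendicular to each end.
The perpendicular foot is at one end, so the two end-offsets along the wire are 0 and L = 0.0668 m.
sinθ₁ = 0/√(0²+0.0164²) = 0.0000; sinθ₂ = 0.0668/√(0.0668²+0.0164²) = 0.9712.
B = (4π×10⁻⁷ × 21.7) / (4π × 0.0164) × (0.0000 + 0.9712) = 1.29×10⁻⁴ T.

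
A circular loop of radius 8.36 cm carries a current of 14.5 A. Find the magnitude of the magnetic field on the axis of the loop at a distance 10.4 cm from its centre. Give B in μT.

B ≈ 26.8 μT

On the axis of a circular loop, B = μ₀IR² / [2(R²+z²)^(3/2)].
R² + z² = (0.0836)² + (0.104)² = 0.0178 m², and (R²+z²)^(3/2) = 2.38×10⁻³ m³.
B = (4π×10⁻⁷ × 14.5 × 0.006989) / (2 × 2.38×10⁻³) = 2.68×10⁻⁵ T.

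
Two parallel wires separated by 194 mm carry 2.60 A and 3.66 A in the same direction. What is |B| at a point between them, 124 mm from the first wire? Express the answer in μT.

Each long wire gives B = μ₀I/(2πd). Distances are d₁ = 0.124 m and d₂ = 0.07 m.
B₁ = 4.19×10⁻⁶ T, B₂ = 1.05×10⁻⁵ T.
Between parallel currents the two contributions point in opposite directions, so they subtract. B = |B₁ − B₂| = |4.19×10⁻⁶ − 1.05×10⁻⁵| = 6.26×10⁻⁶ T.

B ≈ 6.26 μT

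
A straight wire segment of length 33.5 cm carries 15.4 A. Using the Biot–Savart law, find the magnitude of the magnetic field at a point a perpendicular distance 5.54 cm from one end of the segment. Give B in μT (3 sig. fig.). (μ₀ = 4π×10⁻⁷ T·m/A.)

B ≈ 27.4 μT

For a finite straight segment, B = (μ₀I/4πd)(sinθ₁ + sinθ₂), where θ₁, θ₂ are the angles from the perpendicular to each end.
The perpendicular foot is at one end, so the two end-offsets along the wire are 0 and L = 0.335 m.
sinθ₁ = 0/√(0²+0.0554²) = 0.0000; sinθ₂ = 0.335/√(0.335²+0.0554²) = 0.9866.
B = (4π×10⁻⁷ × 15.4) / (4π × 0.0554) × (0.0000 + 0.9866) = 2.74×10⁻⁵ T.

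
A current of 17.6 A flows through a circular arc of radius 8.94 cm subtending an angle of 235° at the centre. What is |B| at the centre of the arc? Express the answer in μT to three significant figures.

B ≈ 80.7 μT

The Biot–Savart field of a circular arc at its centre is B = μ₀Iφ/(4πR), with φ = 4.102 rad.
B = (4π×10⁻⁷ × 17.6 × 4.102) / (4π × 0.0894) = 8.07×10⁻⁵ T.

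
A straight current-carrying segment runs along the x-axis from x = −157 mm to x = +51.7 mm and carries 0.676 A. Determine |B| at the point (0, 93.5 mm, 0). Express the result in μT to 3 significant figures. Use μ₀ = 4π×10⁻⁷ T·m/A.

For a finite straight segment, B = (μ₀I/4πd)(sinθ₁ + sinθ₂), where θ₁, θ₂ are the angles from the perpendicular to each end.
The perpendicular distance is d = 0.0935 m; the end-offsets along the wire are a = 0.157 m and b = 0.0517 m.
sinθ₁ = 0.157/√(0.157²+0.0935²) = 0.8592; sinθ₂ = 0.0517/√(0.0517²+0.0935²) = 0.4839.
B = (4π×10⁻⁷ × 0.676) / (4π × 0.0935) × (0.8592 + 0.4839) = 9.71×10⁻⁷ T.

B ≈ 0.971 μT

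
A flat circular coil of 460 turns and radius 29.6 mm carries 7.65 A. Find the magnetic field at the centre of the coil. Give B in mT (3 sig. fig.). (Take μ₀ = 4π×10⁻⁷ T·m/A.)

For an N-turn flat coil, B = Nμ₀I/(2R) with R = 0.0296 m.
B = 460 × 1.62×10⁻⁴ T = 7.47×10⁻² T.

B ≈ 74.7 mT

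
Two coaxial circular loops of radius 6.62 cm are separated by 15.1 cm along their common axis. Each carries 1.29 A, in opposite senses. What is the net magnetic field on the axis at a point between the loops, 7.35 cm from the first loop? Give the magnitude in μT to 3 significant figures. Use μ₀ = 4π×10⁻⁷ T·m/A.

Each loop contributes B = μ₀IR²/[2(R²+z²)^(3/2)] on the axis, with z measured from that loop.
Loop 1 (z = 0.0735 m): B₁ = 3.67×10⁻⁶ T. Loop 2 (z = 0.0775 m): B₂ = 3.35×10⁻⁶ T.
The fields oppose: B = |B₁ − B₂| = 3.15×10⁻⁷ T.

B ≈ 0.315 μT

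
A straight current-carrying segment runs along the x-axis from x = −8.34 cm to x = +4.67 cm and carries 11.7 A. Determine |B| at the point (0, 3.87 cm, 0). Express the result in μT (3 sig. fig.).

B ≈ 50.7 μT

For a finite straight segment, B = (μ₀I/4πd)(sinθ₁ + sinθ₂), where θ₁, θ₂ are the angles from the perpendicular to each end.
The perpendicular distance is d = 0.0387 m; the end-offsets along the wire are a = 0.0834 m and b = 0.0467 m.
sinθ₁ = 0.0834/√(0.0834²+0.0387²) = 0.9071; sinθ₂ = 0.0467/√(0.0467²+0.0387²) = 0.7700.
B = (4π×10⁻⁷ × 11.7) / (4π × 0.0387) × (0.9071 + 0.7700) = 5.07×10⁻⁵ T.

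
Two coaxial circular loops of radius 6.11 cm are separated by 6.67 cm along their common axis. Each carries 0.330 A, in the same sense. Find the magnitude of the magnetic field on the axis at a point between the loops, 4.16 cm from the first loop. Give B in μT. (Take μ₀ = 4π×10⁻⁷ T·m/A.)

Each loop contributes B = μ₀IR²/[2(R²+z²)^(3/2)] on the axis, with z measured from that loop.
Loop 1 (z = 0.0416 m): B₁ = 1.92×10⁻⁶ T. Loop 2 (z = 0.0251 m): B₂ = 2.69×10⁻⁶ T.
The fields add: B = B₁ + B₂ = 4.60×10⁻⁶ T.

B ≈ 4.60 μT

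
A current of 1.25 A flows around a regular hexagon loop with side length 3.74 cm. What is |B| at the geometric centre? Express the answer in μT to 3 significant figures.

B ≈ 23.2 μT

Each side is a finite straight segment at perpendicular distance d = a/(2 tan(π/6)) = 0.03239 m from the centre, with end-angles ±π/6.
One side contributes B₁ = (μ₀I/4πd)·2 sin(π/6) = 3.86×10⁻⁶ T.
All 6 sides add in the same direction: B = 6 × 3.86×10⁻⁶ = 2.32×10⁻⁵ T.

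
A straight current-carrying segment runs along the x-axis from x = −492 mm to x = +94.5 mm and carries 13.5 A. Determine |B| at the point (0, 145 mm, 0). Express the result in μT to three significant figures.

B ≈ 14.0 μT

For a finite straight segment, B = (μ₀I/4πd)(sinθ₁ + sinθ₂), where θ₁, θ₂ are the angles from the perpendicular to each end.
The perpendicular distance is d = 0.145 m; the end-offsets along the wire are a = 0.492 m and b = 0.0945 m.
sinθ₁ = 0.492/√(0.492²+0.145²) = 0.9592; sinθ₂ = 0.0945/√(0.0945²+0.145²) = 0.5460.
B = (4π×10⁻⁷ × 13.5) / (4π × 0.145) × (0.9592 + 0.5460) = 1.40×10⁻⁵ T.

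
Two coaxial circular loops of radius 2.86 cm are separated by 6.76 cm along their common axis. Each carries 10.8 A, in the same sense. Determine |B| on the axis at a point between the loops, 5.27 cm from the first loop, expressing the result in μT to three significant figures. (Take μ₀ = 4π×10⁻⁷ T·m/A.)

B ≈ 191 μT

Each loop contributes B = μ₀IR²/[2(R²+z²)^(3/2)] on the axis, with z measured from that loop.
Loop 1 (z = 0.0527 m): B₁ = 2.57×10⁻⁵ T. Loop 2 (z = 0.0149 m): B₂ = 1.66×10⁻⁴ T.
The fields add: B = B₁ + B₂ = 1.91×10⁻⁴ T.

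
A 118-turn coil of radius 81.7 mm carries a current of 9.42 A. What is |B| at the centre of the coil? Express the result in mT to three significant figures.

For an N-turn flat coil, B = Nμ₀I/(2R) with R = 0.0817 m.
B = 118 × 7.24×10⁻⁵ T = 8.55×10⁻³ T.

B ≈ 8.55 mT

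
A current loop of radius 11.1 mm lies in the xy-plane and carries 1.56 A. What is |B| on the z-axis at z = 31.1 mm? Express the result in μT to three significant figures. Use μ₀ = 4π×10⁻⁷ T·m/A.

On the axis of a circular loop, B = μ₀IR² / [2(R²+z²)^(3/2)].
R² + z² = (0.0111)² + (0.0311)² = 0.00109 m², and (R²+z²)^(3/2) = 3.60×10⁻⁵ m³.
B = (4π×10⁻⁷ × 1.56 × 0.0001232) / (2 × 3.60×10⁻⁵) = 3.35×10⁻⁶ T.

B ≈ 3.35 μT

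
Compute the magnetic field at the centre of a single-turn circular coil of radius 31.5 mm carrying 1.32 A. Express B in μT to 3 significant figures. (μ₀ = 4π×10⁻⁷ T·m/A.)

At the centre of a circular loop the Biot–Savart law gives B = μ₀I/(2R).
B = (4π×10⁻⁷ × 1.32) / (2 × 0.0315) = 2.63×10⁻⁵ T.

B ≈ 26.3 μT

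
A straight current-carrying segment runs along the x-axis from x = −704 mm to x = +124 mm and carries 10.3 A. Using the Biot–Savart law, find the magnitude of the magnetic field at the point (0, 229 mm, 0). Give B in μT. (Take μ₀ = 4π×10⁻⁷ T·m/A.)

B ≈ 6.42 μT

For a finite straight segment, B = (μ₀I/4πd)(sinθ₁ + sinθ₂), where θ₁, θ₂ are the angles from the perpendicular to each end.
The perpendicular distance is d = 0.229 m; the end-offsets along the wire are a = 0.704 m and b = 0.124 m.
sinθ₁ = 0.704/√(0.704²+0.229²) = 0.9510; sinθ₂ = 0.124/√(0.124²+0.229²) = 0.4762.
B = (4π×10⁻⁷ × 10.3) / (4π × 0.229) × (0.9510 + 0.4762) = 6.42×10⁻⁶ T.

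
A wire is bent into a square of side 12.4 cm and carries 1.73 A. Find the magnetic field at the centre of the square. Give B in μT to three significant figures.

B ≈ 15.8 μT

Each side is a finite straight segment at perpendicular distance d = a/(2 tan(π/4)) = 0.062 m from the centre, with end-angles ±π/4.
One side contributes B₁ = (μ₀I/4πd)·2 sin(π/4) = 3.95×10⁻⁶ T.
All 4 sides add in the same direction: B = 4 × 3.95×10⁻⁶ = 1.58×10⁻⁵ T.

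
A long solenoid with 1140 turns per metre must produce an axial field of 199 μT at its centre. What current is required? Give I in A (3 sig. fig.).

I ≈ 0.139 A

Inside a long solenoid B = μ₀nI with n = 1140 m⁻¹, so I = B/(μ₀n).
I = 1.99×10⁻⁴ / (4π×10⁻⁷ × 1140) = 0.139 A.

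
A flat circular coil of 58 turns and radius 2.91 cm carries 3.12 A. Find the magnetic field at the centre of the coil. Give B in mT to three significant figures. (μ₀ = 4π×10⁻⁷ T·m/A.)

For an N-turn flat coil, B = Nμ₀I/(2R) with R = 0.0291 m.
B = 58 × 6.74×10⁻⁵ T = 3.91×10⁻³ T.

B ≈ 3.91 mT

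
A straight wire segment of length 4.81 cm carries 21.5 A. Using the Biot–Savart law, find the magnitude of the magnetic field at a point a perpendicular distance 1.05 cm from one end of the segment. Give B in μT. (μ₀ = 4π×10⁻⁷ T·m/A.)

B ≈ 200 μT

For a finite straight segment, B = (μ₀I/4πd)(sinθ₁ + sinθ₂), where θ₁, θ₂ are the angles from the perpendicular to each end.
The perpendicular foot is at one end, so the two end-offsets along the wire are 0 and L = 0.0481 m.
sinθ₁ = 0/√(0²+0.0105²) = 0.0000; sinθ₂ = 0.0481/√(0.0481²+0.0105²) = 0.9770.
B = (4π×10⁻⁷ × 21.5) / (4π × 0.0105) × (0.0000 + 0.9770) = 2.00×10⁻⁴ T.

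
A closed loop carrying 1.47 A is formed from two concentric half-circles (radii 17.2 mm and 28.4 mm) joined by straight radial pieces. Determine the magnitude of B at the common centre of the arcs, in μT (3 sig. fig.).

The radial connectors point toward the centre, so dl × r̂ = 0 and they contribute nothing.
Each semicircle gives μ₀I/(4R): inner arc 2.68×10⁻⁵ T, outer arc 1.63×10⁻⁵ T.
The two arcs carry current in opposite angular senses, so their fields oppose: B = |2.68×10⁻⁵ − 1.63×10⁻⁵| = 1.06×10⁻⁵ T.

B ≈ 10.6 μT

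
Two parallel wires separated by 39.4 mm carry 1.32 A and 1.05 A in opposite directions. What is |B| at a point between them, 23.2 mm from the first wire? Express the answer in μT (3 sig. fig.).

Each long wire gives B = μ₀I/(2πd). Distances are d₁ = 0.0232 m and d₂ = 0.0162 m.
B₁ = 1.14×10⁻⁵ T, B₂ = 1.30×10⁻⁵ T.
Between antiparallel currents both contributions point the same way, so they add. B = B₁ + B₂ = 1.14×10⁻⁵ + 1.30×10⁻⁵ = 2.43×10⁻⁵ T.

B ≈ 24.3 μT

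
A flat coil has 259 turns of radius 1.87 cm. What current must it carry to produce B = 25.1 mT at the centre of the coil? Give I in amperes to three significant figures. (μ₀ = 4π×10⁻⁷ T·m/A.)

I ≈ 2.88 A

For an N-turn coil, B = Nμ₀I/(2R) with R = 0.0187 m, so I = 2RB/(Nμ₀) = 2 × 0.0187 × 2.51×10⁻² / (259 × 4π×10⁻⁷) = 2.88 A.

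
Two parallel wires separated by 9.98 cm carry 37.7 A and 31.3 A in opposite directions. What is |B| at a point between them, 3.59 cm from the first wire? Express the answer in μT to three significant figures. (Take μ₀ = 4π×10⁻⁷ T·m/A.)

B ≈ 308 μT

Each long wire gives B = μ₀I/(2πd). Distances are d₁ = 0.0359 m and d₂ = 0.0639 m.
B₁ = 2.10×10⁻⁴ T, B₂ = 9.80×10⁻⁵ T.
Between antiparallel currents both contributions point the same way, so they add. B = B₁ + B₂ = 2.10×10⁻⁴ + 9.80×10⁻⁵ = 3.08×10⁻⁴ T.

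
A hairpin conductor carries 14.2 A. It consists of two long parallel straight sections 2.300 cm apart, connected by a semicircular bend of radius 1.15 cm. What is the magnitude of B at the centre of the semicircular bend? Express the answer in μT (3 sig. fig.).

The semicircular arc contributes B_arc = μ₀I·π/(4πR) = μ₀I/(4R) = 3.88×10⁻⁴ T.
Each semi-infinite lead is at perpendicular distance R = 0.0115 m from the centre, with the perpendicular foot at its near end, so it contributes μ₀I/(4πR); both point the same way, together 2.47×10⁻⁴ T.
Arc and leads all point the same direction: B = 3.88×10⁻⁴ + 2.47×10⁻⁴ = 6.35×10⁻⁴ T.

B ≈ 635 μT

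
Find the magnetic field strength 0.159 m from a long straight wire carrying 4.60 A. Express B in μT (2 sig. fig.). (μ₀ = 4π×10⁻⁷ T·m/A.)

B ≈ 5.8 μT

For an infinitely long straight wire, B = μ₀I/(2πd).
B = (4π×10⁻⁷ × 4.60) / (2π × 0.159) = 5.79×10⁻⁶ T.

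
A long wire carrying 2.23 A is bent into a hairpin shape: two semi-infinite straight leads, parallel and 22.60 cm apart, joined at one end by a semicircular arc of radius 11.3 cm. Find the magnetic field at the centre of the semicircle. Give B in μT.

The semicircular arc contributes B_arc = μ₀I·π/(4πR) = μ₀I/(4R) = 6.20×10⁻⁶ T.
Each semi-infinite lead is at perpendicular distance R = 0.113 m from the centre, with the perpendicular foot at its near end, so it contributes μ₀I/(4πR); both point the same way, together 3.95×10⁻⁶ T.
Arc and leads all point the same direction: B = 6.20×10⁻⁶ + 3.95×10⁻⁶ = 1.01×10⁻⁵ T.

B ≈ 10.1 μT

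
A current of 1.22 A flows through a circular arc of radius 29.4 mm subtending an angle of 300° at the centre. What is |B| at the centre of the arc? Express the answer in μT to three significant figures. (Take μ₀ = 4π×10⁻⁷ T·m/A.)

B ≈ 21.7 μT

The Biot–Savart field of a circular arc at its centre is B = μ₀Iφ/(4πR), with φ = 5.236 rad.
B = (4π×10⁻⁷ × 1.22 × 5.236) / (4π × 0.0294) = 2.17×10⁻⁵ T.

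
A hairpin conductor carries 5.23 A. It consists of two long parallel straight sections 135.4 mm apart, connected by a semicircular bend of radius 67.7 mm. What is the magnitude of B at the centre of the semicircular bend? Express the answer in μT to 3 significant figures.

B ≈ 39.7 μT

The semicircular arc contributes B_arc = μ₀I·π/(4πR) = μ₀I/(4R) = 2.43×10⁻⁵ T.
Each semi-infinite lead is at perpendicular distance R = 0.0677 m from the centre, with the perpendicular foot at its near end, so it contributes μ₀I/(4πR); both point the same way, together 1.55×10⁻⁵ T.
Arc and leads all point the same direction: B = 2.43×10⁻⁵ + 1.55×10⁻⁵ = 3.97×10⁻⁵ T.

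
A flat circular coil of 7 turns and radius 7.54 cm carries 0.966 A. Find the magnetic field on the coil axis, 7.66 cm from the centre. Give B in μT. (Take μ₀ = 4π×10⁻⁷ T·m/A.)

B ≈ 19.5 μT

For an N-turn flat coil, B = Nμ₀IR²/[2(R²+z²)^(3/2)] with R = 0.0754 m, z = 0.0766 m.
B = 7 × 2.78×10⁻⁶ T = 1.95×10⁻⁵ T.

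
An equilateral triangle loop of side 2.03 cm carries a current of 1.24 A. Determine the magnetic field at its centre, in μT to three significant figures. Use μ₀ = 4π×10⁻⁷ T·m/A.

Each side is a finite straight segment at perpendicular distance d = a/(2 tan(π/3)) = 0.00586 m from the centre, with end-angles ±π/3.
One side contributes B₁ = (μ₀I/4πd)·2 sin(π/3) = 3.67×10⁻⁵ T.
All 3 sides add in the same direction: B = 3 × 3.67×10⁻⁵ = 1.10×10⁻⁴ T.

B ≈ 110 μT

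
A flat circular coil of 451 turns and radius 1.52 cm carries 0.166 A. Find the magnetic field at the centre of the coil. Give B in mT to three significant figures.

B ≈ 3.09 mT

For an N-turn flat coil, B = Nμ₀I/(2R) with R = 0.0152 m.
B = 451 × 6.86×10⁻⁶ T = 3.09×10⁻³ T.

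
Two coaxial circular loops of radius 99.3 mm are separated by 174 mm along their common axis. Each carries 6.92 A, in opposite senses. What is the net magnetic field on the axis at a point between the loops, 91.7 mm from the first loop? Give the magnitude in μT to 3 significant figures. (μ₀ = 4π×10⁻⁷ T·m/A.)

Each loop contributes B = μ₀IR²/[2(R²+z²)^(3/2)] on the axis, with z measured from that loop.
Loop 1 (z = 0.0917 m): B₁ = 1.74×10⁻⁵ T. Loop 2 (z = 0.0823 m): B₂ = 2.00×10⁻⁵ T.
The fields oppose: B = |B₁ − B₂| = 2.62×10⁻⁶ T.

B ≈ 2.62 μT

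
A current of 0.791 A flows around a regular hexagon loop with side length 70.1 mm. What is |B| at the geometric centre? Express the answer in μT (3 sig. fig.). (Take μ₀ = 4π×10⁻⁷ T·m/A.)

Each side is a finite straight segment at perpendicular distance d = a/(2 tan(π/6)) = 0.06071 m from the centre, with end-angles ±π/6.
One side contributes B₁ = (μ₀I/4πd)·2 sin(π/6) = 1.30×10⁻⁶ T.
All 6 sides add in the same direction: B = 6 × 1.30×10⁻⁶ = 7.82×10⁻⁶ T.

B ≈ 7.82 μT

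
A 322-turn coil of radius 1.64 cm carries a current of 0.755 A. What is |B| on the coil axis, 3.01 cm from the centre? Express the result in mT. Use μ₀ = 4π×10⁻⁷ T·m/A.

For an N-turn flat coil, B = Nμ₀IR²/[2(R²+z²)^(3/2)] with R = 0.0164 m, z = 0.0301 m.
B = 322 × 3.17×10⁻⁶ T = 1.02×10⁻³ T.

B ≈ 1.02 mT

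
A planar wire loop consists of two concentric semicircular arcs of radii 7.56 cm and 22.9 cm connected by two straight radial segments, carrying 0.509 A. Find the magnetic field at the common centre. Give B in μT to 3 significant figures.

B ≈ 1.42 μT

The radial connectors point toward the centre, so dl × r̂ = 0 and they contribute nothing.
Each semicircle gives μ₀I/(4R): inner arc 2.12×10⁻⁶ T, outer arc 6.98×10⁻⁷ T.
The two arcs carry current in opposite angular senses, so their fields oppose: B = |2.12×10⁻⁶ − 6.98×10⁻⁷| = 1.42×10⁻⁶ T.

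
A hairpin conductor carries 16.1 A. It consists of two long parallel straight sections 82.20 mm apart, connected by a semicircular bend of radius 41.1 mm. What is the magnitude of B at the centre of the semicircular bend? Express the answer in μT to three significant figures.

The semicircular arc contributes B_arc = μ₀I·π/(4πR) = μ₀I/(4R) = 1.23×10⁻⁴ T.
Each semi-infinite lead is at perpendicular distance R = 0.0411 m from the centre, with the perpendicular foot at its near end, so it contributes μ₀I/(4πR); both point the same way, together 7.83×10⁻⁵ T.
Arc and leads all point the same direction: B = 1.23×10⁻⁴ + 7.83×10⁻⁵ = 2.01×10⁻⁴ T.

B ≈ 201 μT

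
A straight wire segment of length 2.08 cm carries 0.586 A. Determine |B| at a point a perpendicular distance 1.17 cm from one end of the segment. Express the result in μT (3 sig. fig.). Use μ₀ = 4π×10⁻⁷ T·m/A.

For a finite straight segment, B = (μ₀I/4πd)(sinθ₁ + sinθ₂), where θ₁, θ₂ are the angles from the perpendicular to each end.
The perpendicular foot is at one end, so the two end-offsets along the wire are 0 and L = 0.0208 m.
sinθ₁ = 0/√(0²+0.0117²) = 0.0000; sinθ₂ = 0.0208/√(0.0208²+0.0117²) = 0.8716.
B = (4π×10⁻⁷ × 0.586) / (4π × 0.0117) × (0.0000 + 0.8716) = 4.37×10⁻⁶ T.

B ≈ 4.37 μT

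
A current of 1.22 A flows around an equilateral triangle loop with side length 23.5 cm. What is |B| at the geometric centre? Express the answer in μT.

Each side is a finite straight segment at perpendicular distance d = a/(2 tan(π/3)) = 0.06784 m from the centre, with end-angles ±π/3.
One side contributes B₁ = (μ₀I/4πd)·2 sin(π/3) = 3.11×10⁻⁶ T.
All 3 sides add in the same direction: B = 3 × 3.11×10⁻⁶ = 9.34×10⁻⁶ T.

B ≈ 9.34 μT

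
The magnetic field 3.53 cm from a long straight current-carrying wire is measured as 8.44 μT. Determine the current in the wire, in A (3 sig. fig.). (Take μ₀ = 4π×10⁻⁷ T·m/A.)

For a long straight wire B = μ₀I/(2πd), so I = 2πdB/μ₀.
I = 2π × 0.0353 × 8.44×10⁻⁶ / (4π×10⁻⁷) = 1.49 A.

I ≈ 1.49 A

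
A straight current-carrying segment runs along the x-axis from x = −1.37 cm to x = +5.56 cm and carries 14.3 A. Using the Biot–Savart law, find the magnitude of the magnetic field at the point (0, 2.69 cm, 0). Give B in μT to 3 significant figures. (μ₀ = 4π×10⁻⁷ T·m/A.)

B ≈ 72.0 μT

For a finite straight segment, B = (μ₀I/4πd)(sinθ₁ + sinθ₂), where θ₁, θ₂ are the angles from the perpendicular to each end.
The perpendicular distance is d = 0.0269 m; the end-offsets along the wire are a = 0.0137 m and b = 0.0556 m.
sinθ₁ = 0.0137/√(0.0137²+0.0269²) = 0.4538; sinθ₂ = 0.0556/√(0.0556²+0.0269²) = 0.9002.
B = (4π×10⁻⁷ × 14.3) / (4π × 0.0269) × (0.4538 + 0.9002) = 7.20×10⁻⁵ T.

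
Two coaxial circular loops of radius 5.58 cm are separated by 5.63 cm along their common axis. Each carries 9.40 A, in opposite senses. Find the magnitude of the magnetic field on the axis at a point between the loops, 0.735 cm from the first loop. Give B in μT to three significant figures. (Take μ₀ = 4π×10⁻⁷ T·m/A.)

B ≈ 58.2 μT

Each loop contributes B = μ₀IR²/[2(R²+z²)^(3/2)] on the axis, with z measured from that loop.
Loop 1 (z = 0.00735 m): B₁ = 1.03×10⁻⁴ T. Loop 2 (z = 0.04895 m): B₂ = 4.50×10⁻⁵ T.
The fields oppose: B = |B₁ − B₂| = 5.82×10⁻⁵ T.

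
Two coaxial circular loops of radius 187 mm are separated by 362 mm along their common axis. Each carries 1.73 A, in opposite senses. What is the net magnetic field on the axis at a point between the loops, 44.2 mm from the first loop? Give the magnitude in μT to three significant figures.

Each loop contributes B = μ₀IR²/[2(R²+z²)^(3/2)] on the axis, with z measured from that loop.
Loop 1 (z = 0.0442 m): B₁ = 5.36×10⁻⁶ T. Loop 2 (z = 0.3178 m): B₂ = 7.58×10⁻⁷ T.
The fields oppose: B = |B₁ − B₂| = 4.60×10⁻⁶ T.

B ≈ 4.60 μT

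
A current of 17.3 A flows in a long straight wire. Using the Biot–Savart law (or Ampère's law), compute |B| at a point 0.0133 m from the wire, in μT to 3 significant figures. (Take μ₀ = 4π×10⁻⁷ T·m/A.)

For an infinitely long straight wire, B = μ₀I/(2πd).
B = (4π×10⁻⁷ × 17.3) / (2π × 0.0133) = 2.60×10⁻⁴ T.

B ≈ 260 μT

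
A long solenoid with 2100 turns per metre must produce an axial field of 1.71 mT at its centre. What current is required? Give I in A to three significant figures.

Inside a long solenoid B = μ₀nI with n = 2100 m⁻¹, so I = B/(μ₀n).
I = 1.71×10⁻³ / (4π×10⁻⁷ × 2100) = 0.648 A.

I ≈ 0.648 A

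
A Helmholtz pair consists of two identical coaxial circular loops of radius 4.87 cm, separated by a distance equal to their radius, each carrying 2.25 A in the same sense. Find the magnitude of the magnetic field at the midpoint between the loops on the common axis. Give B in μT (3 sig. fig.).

B ≈ 41.5 μT

Each loop contributes B = μ₀IR²/[2(R²+z²)^(3/2)] on the axis, with z measured from that loop.
Loop 1 (z = 0.02435 m): B₁ = 2.08×10⁻⁵ T. Loop 2 (z = 0.02435 m): B₂ = 2.08×10⁻⁵ T.
The fields add: B = B₁ + B₂ = 4.15×10⁻⁵ T.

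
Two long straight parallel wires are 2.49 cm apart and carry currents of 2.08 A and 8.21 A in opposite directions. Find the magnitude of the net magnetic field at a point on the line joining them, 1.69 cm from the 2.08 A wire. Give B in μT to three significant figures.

B ≈ 230 μT

Each long wire gives B = μ₀I/(2πd). Distances are d₁ = 0.0169 m and d₂ = 0.008 m.
B₁ = 2.46×10⁻⁵ T, B₂ = 2.05×10⁻⁴ T.
Between antiparallel currents both contributions point the same way, so they add. B = B₁ + B₂ = 2.46×10⁻⁵ + 2.05×10⁻⁴ = 2.30×10⁻⁴ T.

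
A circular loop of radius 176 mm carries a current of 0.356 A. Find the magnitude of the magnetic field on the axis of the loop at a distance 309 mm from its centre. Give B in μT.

B ≈ 0.154 μT

On the axis of a circular loop, B = μ₀IR² / [2(R²+z²)^(3/2)].
R² + z² = (0.176)² + (0.309)² = 0.1265 m², and (R²+z²)^(3/2) = 4.50×10⁻² m³.
B = (4π×10⁻⁷ × 0.356 × 0.03098) / (2 × 4.50×10⁻²) = 1.54×10⁻⁷ T.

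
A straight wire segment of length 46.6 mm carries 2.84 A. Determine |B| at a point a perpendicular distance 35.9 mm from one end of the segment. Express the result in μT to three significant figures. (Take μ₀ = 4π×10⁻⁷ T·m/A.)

For a finite straight segment, B = (μ₀I/4πd)(sinθ₁ + sinθ₂), where θ₁, θ₂ are the angles from the perpendicular to each end.
The perpendicular foot is at one end, so the two end-offsets along the wire are 0 and L = 0.0466 m.
sinθ₁ = 0/√(0²+0.0359²) = 0.0000; sinθ₂ = 0.0466/√(0.0466²+0.0359²) = 0.7922.
B = (4π×10⁻⁷ × 2.84) / (4π × 0.0359) × (0.0000 + 0.7922) = 6.27×10⁻⁶ T.

B ≈ 6.27 μT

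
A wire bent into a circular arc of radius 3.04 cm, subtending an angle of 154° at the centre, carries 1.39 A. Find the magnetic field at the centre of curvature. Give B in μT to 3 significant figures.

The Biot–Savart field of a circular arc at its centre is B = μ₀Iφ/(4πR), with φ = 2.688 rad.
B = (4π×10⁻⁷ × 1.39 × 2.688) / (4π × 0.0304) = 1.23×10⁻⁵ T.

B ≈ 12.3 μT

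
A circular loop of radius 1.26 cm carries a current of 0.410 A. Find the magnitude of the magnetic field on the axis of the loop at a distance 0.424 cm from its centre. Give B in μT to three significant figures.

On the axis of a circular loop, B = μ₀IR² / [2(R²+z²)^(3/2)].
R² + z² = (0.0126)² + (0.00424)² = 0.0001767 m², and (R²+z²)^(3/2) = 2.35×10⁻⁶ m³.
B = (4π×10⁻⁷ × 0.410 × 0.0001588) / (2 × 2.35×10⁻⁶) = 1.74×10⁻⁵ T.

B ≈ 17.4 μT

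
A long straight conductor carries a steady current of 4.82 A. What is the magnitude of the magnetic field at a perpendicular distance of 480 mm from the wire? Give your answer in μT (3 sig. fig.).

B ≈ 2.01 μT

For an infinitely long straight wire, B = μ₀I/(2πd).
B = (4π×10⁻⁷ × 4.82) / (2π × 0.48) = 2.01×10⁻⁶ T.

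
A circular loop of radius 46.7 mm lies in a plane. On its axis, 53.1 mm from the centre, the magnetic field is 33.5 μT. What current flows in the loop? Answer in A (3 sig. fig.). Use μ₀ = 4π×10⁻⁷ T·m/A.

I ≈ 8.64 A

On the axis of a loop, B = μ₀IR²/[2(R²+z²)^(3/2)], so I = 2B(R²+z²)^(3/2)/(μ₀R²).
R² + z² = 0.002181 + 0.00282 = 0.005001 m²; raised to 3/2 gives 3.54×10⁻⁴ m³.
I = 2 × 3.35×10⁻⁵ × 3.54×10⁻⁴ / (1.26×10⁻⁶ × 0.002181) = 8.64 A.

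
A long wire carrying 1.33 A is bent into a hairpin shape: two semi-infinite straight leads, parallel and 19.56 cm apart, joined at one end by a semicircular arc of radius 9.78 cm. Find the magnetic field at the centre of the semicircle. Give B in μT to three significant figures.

B ≈ 6.99 μT

The semicircular arc contributes B_arc = μ₀I·π/(4πR) = μ₀I/(4R) = 4.27×10⁻⁶ T.
Each semi-infinite lead is at perpendicular distance R = 0.0978 m from the centre, with the perpendicular foot at its near end, so it contributes μ₀I/(4πR); both point the same way, together 2.72×10⁻⁶ T.
Arc and leads all point the same direction: B = 4.27×10⁻⁶ + 2.72×10⁻⁶ = 6.99×10⁻⁶ T.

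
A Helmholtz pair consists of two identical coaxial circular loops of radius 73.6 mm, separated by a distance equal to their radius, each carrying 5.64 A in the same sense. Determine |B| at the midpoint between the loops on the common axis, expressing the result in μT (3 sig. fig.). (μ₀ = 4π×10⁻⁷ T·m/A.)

Each loop contributes B = μ₀IR²/[2(R²+z²)^(3/2)] on the axis, with z measured from that loop.
Loop 1 (z = 0.0368 m): B₁ = 3.45×10⁻⁵ T. Loop 2 (z = 0.0368 m): B₂ = 3.45×10⁻⁵ T.
The fields add: B = B₁ + B₂ = 6.89×10⁻⁵ T.

B ≈ 68.9 μT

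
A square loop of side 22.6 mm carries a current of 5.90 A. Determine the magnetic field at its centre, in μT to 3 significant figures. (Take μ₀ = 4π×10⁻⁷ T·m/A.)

B ≈ 295 μT

Each side is a finite straight segment at perpendicular distance d = a/(2 tan(π/4)) = 0.0113 m from the centre, with end-angles ±π/4.
One side contributes B₁ = (μ₀I/4πd)·2 sin(π/4) = 7.38×10⁻⁵ T.
All 4 sides add in the same direction: B = 4 × 7.38×10⁻⁵ = 2.95×10⁻⁴ T.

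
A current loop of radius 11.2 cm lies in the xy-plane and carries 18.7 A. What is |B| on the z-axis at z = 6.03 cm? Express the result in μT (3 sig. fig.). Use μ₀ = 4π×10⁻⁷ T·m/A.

B ≈ 71.6 μT

On the axis of a circular loop, B = μ₀IR² / [2(R²+z²)^(3/2)].
R² + z² = (0.112)² + (0.0603)² = 0.01618 m², and (R²+z²)^(3/2) = 2.06×10⁻³ m³.
B = (4π×10⁻⁷ × 18.7 × 0.01254) / (2 × 2.06×10⁻³) = 7.16×10⁻⁵ T.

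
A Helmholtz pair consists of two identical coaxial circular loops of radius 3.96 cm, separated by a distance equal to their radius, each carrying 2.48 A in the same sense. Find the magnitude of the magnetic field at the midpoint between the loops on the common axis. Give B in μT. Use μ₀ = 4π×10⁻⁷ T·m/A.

B ≈ 56.3 μT

Each loop contributes B = μ₀IR²/[2(R²+z²)^(3/2)] on the axis, with z measured from that loop.
Loop 1 (z = 0.0198 m): B₁ = 2.82×10⁻⁵ T. Loop 2 (z = 0.0198 m): B₂ = 2.82×10⁻⁵ T.
The fields add: B = B₁ + B₂ = 5.63×10⁻⁵ T.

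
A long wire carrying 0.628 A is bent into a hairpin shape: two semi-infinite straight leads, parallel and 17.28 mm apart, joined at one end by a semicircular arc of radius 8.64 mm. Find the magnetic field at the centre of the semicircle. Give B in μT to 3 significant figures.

B ≈ 37.4 μT

The semicircular arc contributes B_arc = μ₀I·π/(4πR) = μ₀I/(4R) = 2.28×10⁻⁵ T.
Each semi-infinite lead is at perpendicular distance R = 0.00864 m from the centre, with the perpendicular foot at its near end, so it contributes μ₀I/(4πR); both point the same way, together 1.45×10⁻⁵ T.
Arc and leads all point the same direction: B = 2.28×10⁻⁵ + 1.45×10⁻⁵ = 3.74×10⁻⁵ T.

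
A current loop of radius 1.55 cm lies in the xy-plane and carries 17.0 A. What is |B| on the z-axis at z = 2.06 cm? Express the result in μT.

B ≈ 150 μT

On the axis of a circular loop, B = μ₀IR² / [2(R²+z²)^(3/2)].
R² + z² = (0.0155)² + (0.0206)² = 0.0006646 m², and (R²+z²)^(3/2) = 1.71×10⁻⁵ m³.
B = (4π×10⁻⁷ × 17.0 × 0.0002403) / (2 × 1.71×10⁻⁵) = 1.50×10⁻⁴ T.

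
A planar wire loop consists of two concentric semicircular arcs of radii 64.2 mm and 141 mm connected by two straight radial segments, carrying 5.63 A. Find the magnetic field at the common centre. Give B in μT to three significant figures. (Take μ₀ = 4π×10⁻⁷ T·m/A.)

The radial connectors point toward the centre, so dl × r̂ = 0 and they contribute nothing.
Each semicircle gives μ₀I/(4R): inner arc 2.76×10⁻⁵ T, outer arc 1.25×10⁻⁵ T.
The two arcs carry current in opposite angular senses, so their fields oppose: B = |2.76×10⁻⁵ − 1.25×10⁻⁵| = 1.50×10⁻⁵ T.

B ≈ 15.0 μT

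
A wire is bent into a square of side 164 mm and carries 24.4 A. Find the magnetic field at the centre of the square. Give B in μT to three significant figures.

B ≈ 168 μT

Each side is a finite straight segment at perpendicular distance d = a/(2 tan(π/4)) = 0.082 m from the centre, with end-angles ±π/4.
One side contributes B₁ = (μ₀I/4πd)·2 sin(π/4) = 4.21×10⁻⁵ T.
All 4 sides add in the same direction: B = 4 × 4.21×10⁻⁵ = 1.68×10⁻⁴ T.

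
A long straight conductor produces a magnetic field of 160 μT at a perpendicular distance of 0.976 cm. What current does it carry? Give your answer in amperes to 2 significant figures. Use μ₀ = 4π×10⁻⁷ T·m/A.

For a long straight wire B = μ₀I/(2πd), so I = 2πdB/μ₀.
I = 2π × 0.00976 × 1.60×10⁻⁴ / (4π×10⁻⁷) = 7.81 A.

I ≈ 7.8 A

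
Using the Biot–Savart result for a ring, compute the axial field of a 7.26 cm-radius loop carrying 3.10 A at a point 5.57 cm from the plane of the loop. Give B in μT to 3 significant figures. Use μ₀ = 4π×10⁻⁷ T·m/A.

On the axis of a circular loop, B = μ₀IR² / [2(R²+z²)^(3/2)].
R² + z² = (0.0726)² + (0.0557)² = 0.008373 m², and (R²+z²)^(3/2) = 7.66×10⁻⁴ m³.
B = (4π×10⁻⁷ × 3.10 × 0.005271) / (2 × 7.66×10⁻⁴) = 1.34×10⁻⁵ T.

B ≈ 13.4 μT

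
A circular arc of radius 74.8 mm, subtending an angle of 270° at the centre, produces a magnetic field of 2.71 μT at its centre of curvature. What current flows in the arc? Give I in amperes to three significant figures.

I ≈ 0.430 A

For a circular arc, B = μ₀Iφ/(4πR) with φ in radians; here φ = 4.712 rad.
So I = 4πRB/(μ₀φ) = 4π × 0.0748 × 2.71×10⁻⁶ / (4π×10⁻⁷ × 4.712) = 0.430 A.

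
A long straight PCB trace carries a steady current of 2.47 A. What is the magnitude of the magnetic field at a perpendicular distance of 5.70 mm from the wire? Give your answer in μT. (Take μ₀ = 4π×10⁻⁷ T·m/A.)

For an infinitely long straight wire, B = μ₀I/(2πd).
B = (4π×10⁻⁷ × 2.47) / (2π × 0.0057) = 8.67×10⁻⁵ T.

B ≈ 86.7 μT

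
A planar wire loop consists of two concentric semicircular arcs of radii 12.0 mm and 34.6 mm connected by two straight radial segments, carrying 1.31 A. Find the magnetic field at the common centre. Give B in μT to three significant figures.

The radial connectors point toward the centre, so dl × r̂ = 0 and they contribute nothing.
Each semicircle gives μ₀I/(4R): inner arc 3.43×10⁻⁵ T, outer arc 1.19×10⁻⁵ T.
The two arcs carry current in opposite angular senses, so their fields oppose: B = |3.43×10⁻⁵ − 1.19×10⁻⁵| = 2.24×10⁻⁵ T.

B ≈ 22.4 μT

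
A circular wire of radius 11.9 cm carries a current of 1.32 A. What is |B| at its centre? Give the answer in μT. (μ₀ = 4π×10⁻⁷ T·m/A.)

B ≈ 6.97 μT

At the centre of a circular loop the Biot–Savart law gives B = μ₀I/(2R).
B = (4π×10⁻⁷ × 1.32) / (2 × 0.119) = 6.97×10⁻⁶ T.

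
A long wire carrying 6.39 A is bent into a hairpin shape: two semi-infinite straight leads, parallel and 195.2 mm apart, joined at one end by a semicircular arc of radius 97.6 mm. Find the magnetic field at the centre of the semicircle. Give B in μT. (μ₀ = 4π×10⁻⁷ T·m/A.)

The semicircular arc contributes B_arc = μ₀I·π/(4πR) = μ₀I/(4R) = 2.06×10⁻⁵ T.
Each semi-infinite lead is at perpendicular distance R = 0.0976 m from the centre, with the perpendicular foot at its near end, so it contributes μ₀I/(4πR); both point the same way, together 1.31×10⁻⁵ T.
Arc and leads all point the same direction: B = 2.06×10⁻⁵ + 1.31×10⁻⁵ = 3.37×10⁻⁵ T.

B ≈ 33.7 μT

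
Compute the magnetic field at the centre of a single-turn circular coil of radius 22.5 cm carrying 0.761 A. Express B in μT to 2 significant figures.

B ≈ 2.1 μT

At the centre of a circular loop the Biot–Savart law gives B = μ₀I/(2R).
B = (4π×10⁻⁷ × 0.761) / (2 × 0.225) = 2.13×10⁻⁶ T.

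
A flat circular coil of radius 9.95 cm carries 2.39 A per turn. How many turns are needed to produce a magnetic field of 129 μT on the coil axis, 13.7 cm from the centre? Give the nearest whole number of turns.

N = 42

For an N-turn coil, B = Nμ₀IR²/[2(R²+z²)^(3/2)]. A single turn gives B₁ = 3.06×10⁻⁶ T with R = 0.0995 m, z = 0.137 m.
N = B/B₁ = 1.29×10⁻⁴ / 3.06×10⁻⁶ = 42.12.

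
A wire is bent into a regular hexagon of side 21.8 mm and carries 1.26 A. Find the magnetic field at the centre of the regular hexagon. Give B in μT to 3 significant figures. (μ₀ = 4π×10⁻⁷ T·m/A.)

Each side is a finite straight segment at perpendicular distance d = a/(2 tan(π/6)) = 0.01888 m from the centre, with end-angles ±π/6.
One side contributes B₁ = (μ₀I/4πd)·2 sin(π/6) = 6.67×10⁻⁶ T.
All 6 sides add in the same direction: B = 6 × 6.67×10⁻⁶ = 4.00×10⁻⁵ T.

B ≈ 40.0 μT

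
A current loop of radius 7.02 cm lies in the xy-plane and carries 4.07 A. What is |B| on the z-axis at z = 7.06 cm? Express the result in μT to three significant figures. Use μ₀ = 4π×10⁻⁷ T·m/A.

On the axis of a circular loop, B = μ₀IR² / [2(R²+z²)^(3/2)].
R² + z² = (0.0702)² + (0.0706)² = 0.009912 m², and (R²+z²)^(3/2) = 9.87×10⁻⁴ m³.
B = (4π×10⁻⁷ × 4.07 × 0.004928) / (2 × 9.87×10⁻⁴) = 1.28×10⁻⁵ T.

B ≈ 12.8 μT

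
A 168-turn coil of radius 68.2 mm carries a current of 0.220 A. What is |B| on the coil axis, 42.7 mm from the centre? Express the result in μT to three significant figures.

For an N-turn flat coil, B = Nμ₀IR²/[2(R²+z²)^(3/2)] with R = 0.0682 m, z = 0.0427 m.
B = 168 × 1.23×10⁻⁶ T = 2.07×10⁻⁴ T.

B ≈ 207 μT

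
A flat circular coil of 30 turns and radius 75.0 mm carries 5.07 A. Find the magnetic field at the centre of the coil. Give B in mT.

For an N-turn flat coil, B = Nμ₀I/(2R) with R = 0.075 m.
B = 30 × 4.25×10⁻⁵ T = 1.27×10⁻³ T.

B ≈ 1.27 mT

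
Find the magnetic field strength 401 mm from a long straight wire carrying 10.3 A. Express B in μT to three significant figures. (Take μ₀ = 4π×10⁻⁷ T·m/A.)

For an infinitely long straight wire, B = μ₀I/(2πd).
B = (4π×10⁻⁷ × 10.3) / (2π × 0.401) = 5.14×10⁻⁶ T.

B ≈ 5.14 μT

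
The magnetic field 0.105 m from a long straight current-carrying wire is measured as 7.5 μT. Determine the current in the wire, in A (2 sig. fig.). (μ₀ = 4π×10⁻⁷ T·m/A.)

I ≈ 3.9 A

For a long straight wire B = μ₀I/(2πd), so I = 2πdB/μ₀.
I = 2π × 0.105 × 7.50×10⁻⁶ / (4π×10⁻⁷) = 3.94 A.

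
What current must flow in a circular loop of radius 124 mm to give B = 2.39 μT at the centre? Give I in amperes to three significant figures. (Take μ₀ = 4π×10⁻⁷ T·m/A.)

At the centre of a circular loop B = μ₀I/(2R), so I = 2RB/μ₀.
With R = 0.124 m, I = 2 × 0.124 × 2.39×10⁻⁶ / (4π×10⁻⁷) = 0.472 A.

I ≈ 0.472 A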